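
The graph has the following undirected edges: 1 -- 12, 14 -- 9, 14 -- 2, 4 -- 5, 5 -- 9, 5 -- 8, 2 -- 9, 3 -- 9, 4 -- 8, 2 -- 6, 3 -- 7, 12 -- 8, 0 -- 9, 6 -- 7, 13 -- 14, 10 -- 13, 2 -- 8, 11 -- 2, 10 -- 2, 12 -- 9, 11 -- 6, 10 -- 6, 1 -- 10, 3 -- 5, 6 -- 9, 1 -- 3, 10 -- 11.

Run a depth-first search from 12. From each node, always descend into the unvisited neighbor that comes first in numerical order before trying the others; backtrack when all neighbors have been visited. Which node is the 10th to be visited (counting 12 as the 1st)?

9

Visit 12
12 → 1
1 → 3
3 → 5
5 → 4
4 → 8
8 → 2
2 → 6
6 → 7
6 → 9
9 → 0
9 → 14
14 → 13
13 → 10
10 → 11

Visit order: 12, 1, 3, 5, 4, 8, 2, 6, 7, 9, 0, 14, 13, 10, 11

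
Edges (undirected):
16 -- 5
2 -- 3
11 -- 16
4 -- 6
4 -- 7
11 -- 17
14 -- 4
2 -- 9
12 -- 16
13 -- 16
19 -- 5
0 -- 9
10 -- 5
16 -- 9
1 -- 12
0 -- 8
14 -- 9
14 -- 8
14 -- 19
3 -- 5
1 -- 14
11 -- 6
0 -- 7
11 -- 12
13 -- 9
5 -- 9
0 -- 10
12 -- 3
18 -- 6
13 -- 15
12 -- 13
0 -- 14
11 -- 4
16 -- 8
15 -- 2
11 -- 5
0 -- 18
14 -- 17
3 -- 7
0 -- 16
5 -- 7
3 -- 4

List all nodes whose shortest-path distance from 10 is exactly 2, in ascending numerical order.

3, 7, 8, 9, 11, 14, 16, 18, 19

Level 0: 10
Level 1: 0, 5
Level 2: 3, 7, 8, 9, 11, 14, 16, 18, 19
Level 3: 1, 2, 4, 6, 12, 13, 17
Level 4: 15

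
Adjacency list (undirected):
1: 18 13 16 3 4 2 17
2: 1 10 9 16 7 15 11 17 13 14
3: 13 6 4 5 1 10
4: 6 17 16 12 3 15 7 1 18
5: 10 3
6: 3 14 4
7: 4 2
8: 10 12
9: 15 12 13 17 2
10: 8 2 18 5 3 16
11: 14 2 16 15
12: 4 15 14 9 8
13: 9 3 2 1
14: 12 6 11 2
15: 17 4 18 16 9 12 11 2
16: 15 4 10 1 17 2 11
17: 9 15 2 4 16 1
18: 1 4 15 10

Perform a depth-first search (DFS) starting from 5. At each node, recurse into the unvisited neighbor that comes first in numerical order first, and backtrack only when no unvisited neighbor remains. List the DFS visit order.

5, 3, 1, 2, 7, 4, 6, 14, 11, 15, 9, 12, 8, 10, 16, 17, 18, 13

Visit 5
5 → 3
3 → 1
1 → 2
2 → 7
7 → 4
4 → 6
6 → 14
14 → 11
11 → 15
15 → 9
9 → 12
12 → 8
8 → 10
10 → 16
16 → 17
10 → 18
9 → 13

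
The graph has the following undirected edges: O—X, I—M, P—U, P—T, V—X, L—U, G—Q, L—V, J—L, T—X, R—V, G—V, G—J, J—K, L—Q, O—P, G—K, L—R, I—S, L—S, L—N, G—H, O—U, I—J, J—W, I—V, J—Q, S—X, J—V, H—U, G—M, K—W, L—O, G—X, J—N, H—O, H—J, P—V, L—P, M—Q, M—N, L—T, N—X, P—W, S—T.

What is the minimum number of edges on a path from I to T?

Level 0: I
Level 1: J, M, S, V
Level 2: G, H, K, L, N, P, Q, R, T, W, X
Level 3: O, U
T first appears at level 2.

2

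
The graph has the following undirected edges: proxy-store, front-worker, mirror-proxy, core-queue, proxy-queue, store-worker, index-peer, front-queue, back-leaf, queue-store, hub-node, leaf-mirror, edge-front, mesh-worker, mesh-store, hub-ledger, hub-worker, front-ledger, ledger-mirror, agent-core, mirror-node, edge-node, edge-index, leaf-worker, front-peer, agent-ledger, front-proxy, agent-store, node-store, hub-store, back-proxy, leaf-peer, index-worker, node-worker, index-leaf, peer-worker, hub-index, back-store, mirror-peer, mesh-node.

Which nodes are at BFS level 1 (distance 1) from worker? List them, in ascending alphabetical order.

Level 0: worker
Level 1: front, hub, index, leaf, mesh, node, peer, store
Level 2: agent, back, edge, ledger, mirror, proxy, queue
Level 3: core

front, hub, index, leaf, mesh, node, peer, store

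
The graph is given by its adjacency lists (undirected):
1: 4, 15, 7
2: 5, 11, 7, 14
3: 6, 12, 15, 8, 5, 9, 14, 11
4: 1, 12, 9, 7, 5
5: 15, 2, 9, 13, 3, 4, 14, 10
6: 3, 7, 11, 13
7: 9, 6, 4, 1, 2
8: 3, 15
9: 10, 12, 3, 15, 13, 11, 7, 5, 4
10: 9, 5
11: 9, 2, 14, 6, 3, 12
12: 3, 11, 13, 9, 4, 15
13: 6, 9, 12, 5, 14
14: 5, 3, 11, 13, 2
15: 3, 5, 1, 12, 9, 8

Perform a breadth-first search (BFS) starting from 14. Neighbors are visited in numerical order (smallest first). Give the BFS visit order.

Visit 14; enqueue 2, 3, 5, 11, 13 → queue [2, 3, 5, 11, 13]
Visit 2; enqueue 7 → queue [3, 5, 11, 13, 7]
Visit 3; enqueue 6, 8, 9, 12, 15 → queue [5, 11, 13, 7, 6, 8, 9, 12, 15]
Visit 5; enqueue 4, 10 → queue [11, 13, 7, 6, 8, 9, 12, 15, 4, 10]
Visit 11 → queue [13, 7, 6, 8, 9, 12, 15, 4, 10]
Visit 13 → queue [7, 6, 8, 9, 12, 15, 4, 10]
Visit 7; enqueue 1 → queue [6, 8, 9, 12, 15, 4, 10, 1]
Visit 6 → queue [8, 9, 12, 15, 4, 10, 1]
Visit 8 → queue [9, 12, 15, 4, 10, 1]
Visit 9 → queue [12, 15, 4, 10, 1]
Visit 12 → queue [15, 4, 10, 1]
Visit 15 → queue [4, 10, 1]
Visit 4 → queue [10, 1]
Visit 10 → queue [1]
Visit 1 → queue []

14 → 2 → 3 → 5 → 11 → 13 → 7 → 6 → 8 → 9 → 12 → 15 → 4 → 10 → 1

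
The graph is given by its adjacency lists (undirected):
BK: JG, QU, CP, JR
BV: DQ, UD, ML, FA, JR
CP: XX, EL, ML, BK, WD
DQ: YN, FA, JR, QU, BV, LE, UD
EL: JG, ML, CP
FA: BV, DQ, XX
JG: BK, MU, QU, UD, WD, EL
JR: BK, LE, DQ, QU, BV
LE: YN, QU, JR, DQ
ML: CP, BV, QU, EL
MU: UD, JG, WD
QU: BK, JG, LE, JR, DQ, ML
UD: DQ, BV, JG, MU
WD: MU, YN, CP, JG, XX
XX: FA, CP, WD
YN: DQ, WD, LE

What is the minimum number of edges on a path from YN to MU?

Level 0: YN
Level 1: DQ, LE, WD
Level 2: BV, CP, FA, JG, JR, MU, QU, UD, XX
Level 3: BK, EL, ML
MU first appears at level 2.

2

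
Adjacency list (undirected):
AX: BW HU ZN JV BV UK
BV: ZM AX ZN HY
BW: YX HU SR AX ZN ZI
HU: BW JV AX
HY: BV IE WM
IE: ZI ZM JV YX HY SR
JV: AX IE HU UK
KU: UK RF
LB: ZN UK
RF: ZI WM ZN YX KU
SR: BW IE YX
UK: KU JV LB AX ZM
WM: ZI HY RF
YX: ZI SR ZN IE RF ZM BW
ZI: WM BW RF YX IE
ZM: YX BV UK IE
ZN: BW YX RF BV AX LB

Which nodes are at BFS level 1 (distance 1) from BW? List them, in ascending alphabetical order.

AX, HU, SR, YX, ZI, ZN

Level 0: BW
Level 1: AX, HU, SR, YX, ZI, ZN
Level 2: BV, IE, JV, LB, RF, UK, WM, ZM
Level 3: HY, KU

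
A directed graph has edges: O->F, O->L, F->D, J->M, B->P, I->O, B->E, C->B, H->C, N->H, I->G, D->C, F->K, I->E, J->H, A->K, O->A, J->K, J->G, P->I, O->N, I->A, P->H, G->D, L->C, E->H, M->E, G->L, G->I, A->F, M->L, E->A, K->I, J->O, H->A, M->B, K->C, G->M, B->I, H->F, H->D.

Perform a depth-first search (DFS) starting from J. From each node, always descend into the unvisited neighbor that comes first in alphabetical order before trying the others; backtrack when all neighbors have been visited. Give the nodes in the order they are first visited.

Visit J
J → G
G → D
D → C
C → B
B → E
E → A
A → F
F → K
K → I
I → O
O → L
O → N
N → H
B → P
G → M

J G D C B E A F K I O L N H P M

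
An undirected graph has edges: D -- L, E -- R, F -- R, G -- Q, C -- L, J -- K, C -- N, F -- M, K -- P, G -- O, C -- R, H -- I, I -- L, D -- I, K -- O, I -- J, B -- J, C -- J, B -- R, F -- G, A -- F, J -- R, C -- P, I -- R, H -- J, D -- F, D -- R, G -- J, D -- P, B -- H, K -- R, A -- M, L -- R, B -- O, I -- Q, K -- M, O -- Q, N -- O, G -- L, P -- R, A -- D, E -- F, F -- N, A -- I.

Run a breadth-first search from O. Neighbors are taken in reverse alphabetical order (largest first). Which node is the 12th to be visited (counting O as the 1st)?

Visit O; enqueue Q, N, K, G, B → queue [Q, N, K, G, B]
Visit Q; enqueue I → queue [N, K, G, B, I]
Visit N; enqueue F, C → queue [K, G, B, I, F, C]
Visit K; enqueue R, P, M, J → queue [G, B, I, F, C, R, P, M, J]
Visit G; enqueue L → queue [B, I, F, C, R, P, M, J, L]
Visit B; enqueue H → queue [I, F, C, R, P, M, J, L, H]
Visit I; enqueue D, A → queue [F, C, R, P, M, J, L, H, D, A]
Visit F; enqueue E → queue [C, R, P, M, J, L, H, D, A, E]
Visit C → queue [R, P, M, J, L, H, D, A, E]
Visit R → queue [P, M, J, L, H, D, A, E]
Visit P → queue [M, J, L, H, D, A, E]
Visit M → queue [J, L, H, D, A, E]
Visit J → queue [L, H, D, A, E]
Visit L → queue [H, D, A, E]
Visit H → queue [D, A, E]
Visit D → queue [A, E]
Visit A → queue [E]
Visit E → queue []

Visit order: O, Q, N, K, G, B, I, F, C, R, P, M, J, L, H, D, A, E

M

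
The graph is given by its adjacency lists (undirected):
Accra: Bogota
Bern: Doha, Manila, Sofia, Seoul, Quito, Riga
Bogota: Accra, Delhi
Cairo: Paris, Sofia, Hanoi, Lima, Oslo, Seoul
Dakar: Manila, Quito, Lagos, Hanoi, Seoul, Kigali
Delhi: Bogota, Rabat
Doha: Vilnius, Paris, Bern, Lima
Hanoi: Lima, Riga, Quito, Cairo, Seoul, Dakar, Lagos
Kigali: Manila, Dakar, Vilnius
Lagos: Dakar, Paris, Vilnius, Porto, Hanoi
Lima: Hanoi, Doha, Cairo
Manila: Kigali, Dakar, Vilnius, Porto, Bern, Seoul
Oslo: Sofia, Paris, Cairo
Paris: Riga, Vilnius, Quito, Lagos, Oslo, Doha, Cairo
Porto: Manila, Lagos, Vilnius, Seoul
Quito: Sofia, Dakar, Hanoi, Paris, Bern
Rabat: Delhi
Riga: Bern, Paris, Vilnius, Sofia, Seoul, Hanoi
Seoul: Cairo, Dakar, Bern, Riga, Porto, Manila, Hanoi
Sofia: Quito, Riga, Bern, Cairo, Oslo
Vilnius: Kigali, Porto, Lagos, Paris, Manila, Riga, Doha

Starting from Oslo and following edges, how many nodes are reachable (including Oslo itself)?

17

BFS from Oslo visits: Oslo, Cairo, Paris, Sofia, Hanoi, Lima, Seoul, Doha, Lagos, Quito, Riga, Vilnius, Bern, Dakar, Manila, Porto, Kigali
Reachable nodes: 17 of 21 total.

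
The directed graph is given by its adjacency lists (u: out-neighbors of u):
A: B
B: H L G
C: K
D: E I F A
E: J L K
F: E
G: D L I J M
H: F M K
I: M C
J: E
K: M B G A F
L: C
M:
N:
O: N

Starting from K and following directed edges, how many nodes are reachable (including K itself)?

13

BFS from K visits: K, M, B, G, A, F, H, L, D, I, J, E, C
Reachable nodes: 13 of 15 total.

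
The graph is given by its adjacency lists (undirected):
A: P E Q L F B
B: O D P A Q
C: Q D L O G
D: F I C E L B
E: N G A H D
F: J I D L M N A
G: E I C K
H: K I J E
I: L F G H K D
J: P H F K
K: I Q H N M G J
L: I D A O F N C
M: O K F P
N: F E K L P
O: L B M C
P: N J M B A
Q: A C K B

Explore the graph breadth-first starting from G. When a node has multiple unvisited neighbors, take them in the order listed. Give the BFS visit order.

G → E → I → C → K → N → A → H → D → L → F → Q → O → M → J → P → B

Visit G; enqueue E, I, C, K → queue [E, I, C, K]
Visit E; enqueue N, A, H, D → queue [I, C, K, N, A, H, D]
Visit I; enqueue L, F → queue [C, K, N, A, H, D, L, F]
Visit C; enqueue Q, O → queue [K, N, A, H, D, L, F, Q, O]
Visit K; enqueue M, J → queue [N, A, H, D, L, F, Q, O, M, J]
Visit N; enqueue P → queue [A, H, D, L, F, Q, O, M, J, P]
Visit A; enqueue B → queue [H, D, L, F, Q, O, M, J, P, B]
Visit H → queue [D, L, F, Q, O, M, J, P, B]
Visit D → queue [L, F, Q, O, M, J, P, B]
Visit L → queue [F, Q, O, M, J, P, B]
Visit F → queue [Q, O, M, J, P, B]
Visit Q → queue [O, M, J, P, B]
Visit O → queue [M, J, P, B]
Visit M → queue [J, P, B]
Visit J → queue [P, B]
Visit P → queue [B]
Visit B → queue []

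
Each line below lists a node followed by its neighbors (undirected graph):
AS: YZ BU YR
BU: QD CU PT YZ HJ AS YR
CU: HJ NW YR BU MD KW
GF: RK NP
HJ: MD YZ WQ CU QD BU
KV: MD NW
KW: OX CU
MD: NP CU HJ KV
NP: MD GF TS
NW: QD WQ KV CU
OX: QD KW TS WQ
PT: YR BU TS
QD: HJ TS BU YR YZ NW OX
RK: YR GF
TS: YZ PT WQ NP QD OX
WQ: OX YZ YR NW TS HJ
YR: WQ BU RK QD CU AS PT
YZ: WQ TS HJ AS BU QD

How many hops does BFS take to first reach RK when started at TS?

Level 0: TS
Level 1: NP, OX, PT, QD, WQ, YZ
Level 2: AS, BU, GF, HJ, KW, MD, NW, YR
Level 3: CU, KV, RK
RK first appears at level 3.

3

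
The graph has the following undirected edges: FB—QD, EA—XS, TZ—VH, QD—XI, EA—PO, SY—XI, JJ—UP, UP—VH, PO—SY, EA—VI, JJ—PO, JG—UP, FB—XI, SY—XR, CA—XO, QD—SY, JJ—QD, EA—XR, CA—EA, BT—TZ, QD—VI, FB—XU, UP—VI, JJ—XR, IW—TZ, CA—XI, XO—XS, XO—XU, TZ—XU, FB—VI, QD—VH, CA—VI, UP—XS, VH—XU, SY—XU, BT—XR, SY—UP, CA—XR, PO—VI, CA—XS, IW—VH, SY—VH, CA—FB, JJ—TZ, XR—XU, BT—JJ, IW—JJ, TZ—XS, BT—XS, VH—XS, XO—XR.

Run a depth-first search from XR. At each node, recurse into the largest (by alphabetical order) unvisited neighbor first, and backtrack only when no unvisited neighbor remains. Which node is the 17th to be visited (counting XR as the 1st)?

Visit XR
XR → XU
XU → XO
XO → XS
XS → VH
VH → UP
UP → VI
VI → QD
QD → XI
XI → SY
SY → PO
PO → JJ
JJ → TZ
TZ → IW
TZ → BT
PO → EA
EA → CA
CA → FB
UP → JG

Visit order: XR, XU, XO, XS, VH, UP, VI, QD, XI, SY, PO, JJ, TZ, IW, BT, EA, CA, FB, JG

CA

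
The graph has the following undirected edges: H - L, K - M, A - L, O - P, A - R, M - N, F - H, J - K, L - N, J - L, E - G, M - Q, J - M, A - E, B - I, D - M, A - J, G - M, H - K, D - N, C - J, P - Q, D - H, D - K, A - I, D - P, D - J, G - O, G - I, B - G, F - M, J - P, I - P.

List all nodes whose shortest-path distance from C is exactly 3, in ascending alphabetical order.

Level 0: C
Level 1: J
Level 2: A, D, K, L, M, P
Level 3: E, F, G, H, I, N, O, Q, R
Level 4: B

E, F, G, H, I, N, O, Q, R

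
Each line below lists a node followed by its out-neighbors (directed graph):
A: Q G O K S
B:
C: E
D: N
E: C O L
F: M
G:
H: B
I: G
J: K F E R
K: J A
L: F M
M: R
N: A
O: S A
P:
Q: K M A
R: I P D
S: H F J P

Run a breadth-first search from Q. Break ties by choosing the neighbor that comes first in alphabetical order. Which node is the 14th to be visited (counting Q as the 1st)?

D

Visit Q; enqueue A, K, M → queue [A, K, M]
Visit A; enqueue G, O, S → queue [K, M, G, O, S]
Visit K; enqueue J → queue [M, G, O, S, J]
Visit M; enqueue R → queue [G, O, S, J, R]
Visit G → queue [O, S, J, R]
Visit O → queue [S, J, R]
Visit S; enqueue F, H, P → queue [J, R, F, H, P]
Visit J; enqueue E → queue [R, F, H, P, E]
Visit R; enqueue D, I → queue [F, H, P, E, D, I]
Visit F → queue [H, P, E, D, I]
Visit H; enqueue B → queue [P, E, D, I, B]
Visit P → queue [E, D, I, B]
Visit E; enqueue C, L → queue [D, I, B, C, L]
Visit D; enqueue N → queue [I, B, C, L, N]
Visit I → queue [B, C, L, N]
Visit B → queue [C, L, N]
Visit C → queue [L, N]
Visit L → queue [N]
Visit N → queue []

Visit order: Q, A, K, M, G, O, S, J, R, F, H, P, E, D, I, B, C, L, N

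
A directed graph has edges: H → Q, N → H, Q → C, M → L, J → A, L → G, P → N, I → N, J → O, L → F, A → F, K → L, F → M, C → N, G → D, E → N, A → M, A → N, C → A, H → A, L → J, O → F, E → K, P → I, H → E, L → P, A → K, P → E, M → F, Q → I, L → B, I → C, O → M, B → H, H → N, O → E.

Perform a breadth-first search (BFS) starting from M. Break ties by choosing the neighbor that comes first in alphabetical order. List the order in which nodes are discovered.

M, F, L, B, G, J, P, H, D, A, O, E, I, N, Q, K, C

Visit M; enqueue F, L → queue [F, L]
Visit F → queue [L]
Visit L; enqueue B, G, J, P → queue [B, G, J, P]
Visit B; enqueue H → queue [G, J, P, H]
Visit G; enqueue D → queue [J, P, H, D]
Visit J; enqueue A, O → queue [P, H, D, A, O]
Visit P; enqueue E, I, N → queue [H, D, A, O, E, I, N]
Visit H; enqueue Q → queue [D, A, O, E, I, N, Q]
Visit D → queue [A, O, E, I, N, Q]
Visit A; enqueue K → queue [O, E, I, N, Q, K]
Visit O → queue [E, I, N, Q, K]
Visit E → queue [I, N, Q, K]
Visit I; enqueue C → queue [N, Q, K, C]
Visit N → queue [Q, K, C]
Visit Q → queue [K, C]
Visit K → queue [C]
Visit C → queue []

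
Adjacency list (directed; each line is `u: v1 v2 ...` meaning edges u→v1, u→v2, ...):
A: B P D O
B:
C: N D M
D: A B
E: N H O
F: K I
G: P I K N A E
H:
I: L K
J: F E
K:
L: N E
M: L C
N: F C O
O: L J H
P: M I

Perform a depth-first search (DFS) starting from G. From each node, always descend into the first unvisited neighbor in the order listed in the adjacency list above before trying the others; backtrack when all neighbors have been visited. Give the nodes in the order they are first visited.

G → P → M → L → N → F → K → I → C → D → A → B → O → J → E → H

Visit G
G → P
P → M
M → L
L → N
N → F
F → K
F → I
N → C
C → D
D → A
A → B
A → O
O → J
J → E
E → H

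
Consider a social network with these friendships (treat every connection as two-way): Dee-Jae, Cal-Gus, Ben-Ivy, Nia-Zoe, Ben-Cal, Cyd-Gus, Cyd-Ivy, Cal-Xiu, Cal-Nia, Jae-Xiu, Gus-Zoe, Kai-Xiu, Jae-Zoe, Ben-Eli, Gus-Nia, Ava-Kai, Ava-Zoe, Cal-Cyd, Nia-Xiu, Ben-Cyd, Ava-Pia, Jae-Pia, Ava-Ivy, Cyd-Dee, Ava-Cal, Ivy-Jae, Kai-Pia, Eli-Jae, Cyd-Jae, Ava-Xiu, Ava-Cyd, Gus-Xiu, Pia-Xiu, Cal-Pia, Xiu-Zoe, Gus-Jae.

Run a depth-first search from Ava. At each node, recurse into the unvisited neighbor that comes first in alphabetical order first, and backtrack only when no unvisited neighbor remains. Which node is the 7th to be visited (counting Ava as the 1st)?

Visit Ava
Ava → Cal
Cal → Ben
Ben → Cyd
Cyd → Dee
Dee → Jae
Jae → Eli
Jae → Gus
Gus → Nia
Nia → Xiu
Xiu → Kai
Kai → Pia
Xiu → Zoe
Jae → Ivy

Visit order: Ava, Cal, Ben, Cyd, Dee, Jae, Eli, Gus, Nia, Xiu, Kai, Pia, Zoe, Ivy

Eli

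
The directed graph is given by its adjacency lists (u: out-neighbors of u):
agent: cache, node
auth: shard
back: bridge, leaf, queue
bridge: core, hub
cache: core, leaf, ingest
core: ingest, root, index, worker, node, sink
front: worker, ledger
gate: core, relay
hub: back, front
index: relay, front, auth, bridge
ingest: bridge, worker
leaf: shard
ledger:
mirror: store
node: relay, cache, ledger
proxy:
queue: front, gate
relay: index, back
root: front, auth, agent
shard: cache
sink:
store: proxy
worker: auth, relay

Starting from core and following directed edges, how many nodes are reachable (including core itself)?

20

BFS from core visits: core, worker, sink, root, node, ingest, index, relay, auth, front, agent, ledger, cache, bridge, back, shard, leaf, hub, queue, gate
Reachable nodes: 20 of 23 total.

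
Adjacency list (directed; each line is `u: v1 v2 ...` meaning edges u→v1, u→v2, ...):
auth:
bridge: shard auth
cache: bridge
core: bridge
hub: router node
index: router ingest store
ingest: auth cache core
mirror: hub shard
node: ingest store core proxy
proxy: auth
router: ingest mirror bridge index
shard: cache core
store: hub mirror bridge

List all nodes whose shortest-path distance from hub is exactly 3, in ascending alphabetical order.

auth, cache, shard

Level 0: hub
Level 1: node, router
Level 2: bridge, core, index, ingest, mirror, proxy, store
Level 3: auth, cache, shard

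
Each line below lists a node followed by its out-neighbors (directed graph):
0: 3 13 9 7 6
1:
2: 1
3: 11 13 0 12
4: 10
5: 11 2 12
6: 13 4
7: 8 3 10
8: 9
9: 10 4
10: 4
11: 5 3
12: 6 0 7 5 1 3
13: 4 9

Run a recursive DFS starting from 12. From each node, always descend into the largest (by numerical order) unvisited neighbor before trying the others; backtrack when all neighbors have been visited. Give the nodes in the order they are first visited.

12 7 10 4 8 9 3 13 11 5 2 1 0 6

Visit 12
12 → 7
7 → 10
10 → 4
7 → 8
8 → 9
7 → 3
3 → 13
3 → 11
11 → 5
5 → 2
2 → 1
3 → 0
0 → 6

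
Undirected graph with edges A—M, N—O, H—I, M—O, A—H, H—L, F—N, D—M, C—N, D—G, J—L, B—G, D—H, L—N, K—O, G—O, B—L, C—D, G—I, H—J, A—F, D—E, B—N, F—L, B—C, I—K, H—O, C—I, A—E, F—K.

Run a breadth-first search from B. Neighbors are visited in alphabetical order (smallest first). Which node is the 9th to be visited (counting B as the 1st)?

Visit B; enqueue C, G, L, N → queue [C, G, L, N]
Visit C; enqueue D, I → queue [G, L, N, D, I]
Visit G; enqueue O → queue [L, N, D, I, O]
Visit L; enqueue F, H, J → queue [N, D, I, O, F, H, J]
Visit N → queue [D, I, O, F, H, J]
Visit D; enqueue E, M → queue [I, O, F, H, J, E, M]
Visit I; enqueue K → queue [O, F, H, J, E, M, K]
Visit O → queue [F, H, J, E, M, K]
Visit F; enqueue A → queue [H, J, E, M, K, A]
Visit H → queue [J, E, M, K, A]
Visit J → queue [E, M, K, A]
Visit E → queue [M, K, A]
Visit M → queue [K, A]
Visit K → queue [A]
Visit A → queue []

Visit order: B, C, G, L, N, D, I, O, F, H, J, E, M, K, A

F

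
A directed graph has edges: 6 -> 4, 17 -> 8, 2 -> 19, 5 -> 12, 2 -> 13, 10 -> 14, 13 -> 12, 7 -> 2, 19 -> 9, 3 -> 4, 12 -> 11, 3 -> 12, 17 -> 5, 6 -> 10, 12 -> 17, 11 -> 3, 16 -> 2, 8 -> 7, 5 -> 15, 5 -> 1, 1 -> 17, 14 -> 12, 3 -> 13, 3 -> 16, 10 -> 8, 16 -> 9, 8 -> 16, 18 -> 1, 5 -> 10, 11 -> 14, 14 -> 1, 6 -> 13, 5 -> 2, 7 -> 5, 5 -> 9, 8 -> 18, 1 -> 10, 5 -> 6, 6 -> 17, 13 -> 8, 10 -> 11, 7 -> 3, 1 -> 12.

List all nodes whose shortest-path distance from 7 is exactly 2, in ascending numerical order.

1, 4, 6, 9, 10, 12, 13, 15, 16, 19

Level 0: 7
Level 1: 2, 3, 5
Level 2: 1, 4, 6, 9, 10, 12, 13, 15, 16, 19
Level 3: 8, 11, 14, 17
Level 4: 18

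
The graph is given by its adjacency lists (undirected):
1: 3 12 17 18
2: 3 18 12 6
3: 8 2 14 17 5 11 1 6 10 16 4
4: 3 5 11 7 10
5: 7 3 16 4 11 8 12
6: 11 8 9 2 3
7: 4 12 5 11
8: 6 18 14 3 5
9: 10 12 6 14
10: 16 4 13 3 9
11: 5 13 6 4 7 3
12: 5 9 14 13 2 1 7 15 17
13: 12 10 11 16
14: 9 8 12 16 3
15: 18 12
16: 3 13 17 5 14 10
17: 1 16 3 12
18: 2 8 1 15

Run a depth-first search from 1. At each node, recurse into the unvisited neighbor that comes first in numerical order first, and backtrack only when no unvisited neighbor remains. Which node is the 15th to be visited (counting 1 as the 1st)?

16

Visit 1
1 → 3
3 → 2
2 → 6
6 → 8
8 → 5
5 → 4
4 → 7
7 → 11
11 → 13
13 → 10
10 → 9
9 → 12
12 → 14
14 → 16
16 → 17
12 → 15
15 → 18

Visit order: 1, 3, 2, 6, 8, 5, 4, 7, 11, 13, 10, 9, 12, 14, 16, 17, 15, 18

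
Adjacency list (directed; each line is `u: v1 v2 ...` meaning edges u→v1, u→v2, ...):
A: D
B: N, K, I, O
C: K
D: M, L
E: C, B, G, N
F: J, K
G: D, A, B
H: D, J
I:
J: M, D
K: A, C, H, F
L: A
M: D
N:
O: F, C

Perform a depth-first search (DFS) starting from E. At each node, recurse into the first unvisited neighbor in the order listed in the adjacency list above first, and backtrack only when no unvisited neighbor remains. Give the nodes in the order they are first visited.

Visit E
E → C
C → K
K → A
A → D
D → M
D → L
K → H
H → J
K → F
E → B
B → N
B → I
B → O
E → G

E, C, K, A, D, M, L, H, J, F, B, N, I, O, G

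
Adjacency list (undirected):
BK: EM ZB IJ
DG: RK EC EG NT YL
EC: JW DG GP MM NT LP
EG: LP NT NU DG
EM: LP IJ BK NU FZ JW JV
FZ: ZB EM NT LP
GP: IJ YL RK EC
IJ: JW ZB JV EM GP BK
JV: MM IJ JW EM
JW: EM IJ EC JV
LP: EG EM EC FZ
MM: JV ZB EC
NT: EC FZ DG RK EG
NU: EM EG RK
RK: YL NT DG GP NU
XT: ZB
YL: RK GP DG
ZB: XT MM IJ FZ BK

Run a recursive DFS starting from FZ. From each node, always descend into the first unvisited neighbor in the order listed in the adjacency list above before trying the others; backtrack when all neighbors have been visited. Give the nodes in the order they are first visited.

Visit FZ
FZ → ZB
ZB → XT
ZB → MM
MM → JV
JV → IJ
IJ → JW
JW → EM
EM → LP
LP → EG
EG → NT
NT → EC
EC → DG
DG → RK
RK → YL
YL → GP
RK → NU
EM → BK

FZ → ZB → XT → MM → JV → IJ → JW → EM → LP → EG → NT → EC → DG → RK → YL → GP → NU → BK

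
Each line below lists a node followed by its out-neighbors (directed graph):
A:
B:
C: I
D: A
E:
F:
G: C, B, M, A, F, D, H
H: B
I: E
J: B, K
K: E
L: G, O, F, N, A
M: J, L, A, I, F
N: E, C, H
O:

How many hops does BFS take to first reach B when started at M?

2

Level 0: M
Level 1: A, F, I, J, L
Level 2: B, E, G, K, N, O
Level 3: C, D, H
B first appears at level 2.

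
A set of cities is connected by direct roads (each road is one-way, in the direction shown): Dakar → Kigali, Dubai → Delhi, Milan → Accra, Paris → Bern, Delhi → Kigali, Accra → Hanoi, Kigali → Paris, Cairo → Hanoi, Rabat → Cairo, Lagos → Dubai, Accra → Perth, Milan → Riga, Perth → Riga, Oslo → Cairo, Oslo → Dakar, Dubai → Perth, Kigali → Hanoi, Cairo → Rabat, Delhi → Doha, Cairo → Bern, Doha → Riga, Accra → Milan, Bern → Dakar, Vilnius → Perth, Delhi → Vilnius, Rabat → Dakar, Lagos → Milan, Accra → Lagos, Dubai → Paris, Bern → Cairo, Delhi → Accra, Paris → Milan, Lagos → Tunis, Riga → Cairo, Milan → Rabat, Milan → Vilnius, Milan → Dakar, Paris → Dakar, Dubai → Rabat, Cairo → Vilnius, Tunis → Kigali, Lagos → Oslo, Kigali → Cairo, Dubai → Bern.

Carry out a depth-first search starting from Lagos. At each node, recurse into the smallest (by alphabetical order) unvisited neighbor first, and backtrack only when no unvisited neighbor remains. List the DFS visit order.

Lagos, Dubai, Bern, Cairo, Hanoi, Rabat, Dakar, Kigali, Paris, Milan, Accra, Perth, Riga, Vilnius, Delhi, Doha, Oslo, Tunis

Visit Lagos
Lagos → Dubai
Dubai → Bern
Bern → Cairo
Cairo → Hanoi
Cairo → Rabat
Rabat → Dakar
Dakar → Kigali
Kigali → Paris
Paris → Milan
Milan → Accra
Accra → Perth
Perth → Riga
Milan → Vilnius
Dubai → Delhi
Delhi → Doha
Lagos → Oslo
Lagos → Tunis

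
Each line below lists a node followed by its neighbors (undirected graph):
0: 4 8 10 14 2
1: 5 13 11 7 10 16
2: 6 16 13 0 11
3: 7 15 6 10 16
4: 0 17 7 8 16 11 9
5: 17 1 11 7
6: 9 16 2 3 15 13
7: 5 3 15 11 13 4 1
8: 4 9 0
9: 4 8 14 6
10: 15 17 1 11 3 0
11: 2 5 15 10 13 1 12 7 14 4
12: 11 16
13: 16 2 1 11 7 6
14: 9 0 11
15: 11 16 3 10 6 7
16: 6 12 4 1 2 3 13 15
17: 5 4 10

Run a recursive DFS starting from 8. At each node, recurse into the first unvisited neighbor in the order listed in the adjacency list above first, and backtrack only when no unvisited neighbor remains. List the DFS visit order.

8 → 4 → 0 → 10 → 15 → 11 → 2 → 6 → 9 → 14 → 16 → 12 → 1 → 5 → 17 → 7 → 3 → 13

Visit 8
8 → 4
4 → 0
0 → 10
10 → 15
15 → 11
11 → 2
2 → 6
6 → 9
9 → 14
6 → 16
16 → 12
16 → 1
1 → 5
5 → 17
5 → 7
7 → 3
7 → 13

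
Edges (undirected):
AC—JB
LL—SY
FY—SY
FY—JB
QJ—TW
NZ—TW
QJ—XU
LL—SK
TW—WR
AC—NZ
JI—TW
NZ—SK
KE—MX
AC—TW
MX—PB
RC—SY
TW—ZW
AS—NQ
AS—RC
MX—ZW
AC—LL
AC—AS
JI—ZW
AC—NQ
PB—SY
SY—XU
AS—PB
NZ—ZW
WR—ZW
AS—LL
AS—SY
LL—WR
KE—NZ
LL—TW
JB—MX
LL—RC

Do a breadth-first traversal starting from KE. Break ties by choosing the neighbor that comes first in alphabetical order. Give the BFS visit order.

Visit KE; enqueue MX, NZ → queue [MX, NZ]
Visit MX; enqueue JB, PB, ZW → queue [NZ, JB, PB, ZW]
Visit NZ; enqueue AC, SK, TW → queue [JB, PB, ZW, AC, SK, TW]
Visit JB; enqueue FY → queue [PB, ZW, AC, SK, TW, FY]
Visit PB; enqueue AS, SY → queue [ZW, AC, SK, TW, FY, AS, SY]
Visit ZW; enqueue JI, WR → queue [AC, SK, TW, FY, AS, SY, JI, WR]
Visit AC; enqueue LL, NQ → queue [SK, TW, FY, AS, SY, JI, WR, LL, NQ]
Visit SK → queue [TW, FY, AS, SY, JI, WR, LL, NQ]
Visit TW; enqueue QJ → queue [FY, AS, SY, JI, WR, LL, NQ, QJ]
Visit FY → queue [AS, SY, JI, WR, LL, NQ, QJ]
Visit AS; enqueue RC → queue [SY, JI, WR, LL, NQ, QJ, RC]
Visit SY; enqueue XU → queue [JI, WR, LL, NQ, QJ, RC, XU]
Visit JI → queue [WR, LL, NQ, QJ, RC, XU]
Visit WR → queue [LL, NQ, QJ, RC, XU]
Visit LL → queue [NQ, QJ, RC, XU]
Visit NQ → queue [QJ, RC, XU]
Visit QJ → queue [RC, XU]
Visit RC → queue [XU]
Visit XU → queue []

KE, MX, NZ, JB, PB, ZW, AC, SK, TW, FY, AS, SY, JI, WR, LL, NQ, QJ, RC, XU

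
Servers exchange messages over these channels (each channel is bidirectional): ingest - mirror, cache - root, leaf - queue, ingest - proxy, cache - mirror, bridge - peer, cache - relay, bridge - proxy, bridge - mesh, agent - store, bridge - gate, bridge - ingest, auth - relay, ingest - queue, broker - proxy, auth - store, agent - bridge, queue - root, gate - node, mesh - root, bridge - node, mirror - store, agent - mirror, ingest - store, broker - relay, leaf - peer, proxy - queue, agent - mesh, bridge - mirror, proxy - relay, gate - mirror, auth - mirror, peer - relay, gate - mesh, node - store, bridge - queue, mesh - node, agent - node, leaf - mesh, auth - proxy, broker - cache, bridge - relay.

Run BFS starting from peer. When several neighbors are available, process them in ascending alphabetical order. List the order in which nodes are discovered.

peer → bridge → leaf → relay → agent → gate → ingest → mesh → mirror → node → proxy → queue → auth → broker → cache → store → root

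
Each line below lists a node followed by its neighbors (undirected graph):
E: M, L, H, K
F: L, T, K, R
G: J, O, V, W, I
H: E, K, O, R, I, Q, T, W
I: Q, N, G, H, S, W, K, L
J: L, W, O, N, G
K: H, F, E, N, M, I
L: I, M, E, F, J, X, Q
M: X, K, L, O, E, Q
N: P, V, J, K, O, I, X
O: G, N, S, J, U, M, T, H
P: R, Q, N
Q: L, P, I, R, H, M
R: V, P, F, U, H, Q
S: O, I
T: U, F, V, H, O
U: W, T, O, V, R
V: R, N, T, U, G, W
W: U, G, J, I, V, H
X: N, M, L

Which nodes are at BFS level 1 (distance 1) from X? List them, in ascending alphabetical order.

L, M, N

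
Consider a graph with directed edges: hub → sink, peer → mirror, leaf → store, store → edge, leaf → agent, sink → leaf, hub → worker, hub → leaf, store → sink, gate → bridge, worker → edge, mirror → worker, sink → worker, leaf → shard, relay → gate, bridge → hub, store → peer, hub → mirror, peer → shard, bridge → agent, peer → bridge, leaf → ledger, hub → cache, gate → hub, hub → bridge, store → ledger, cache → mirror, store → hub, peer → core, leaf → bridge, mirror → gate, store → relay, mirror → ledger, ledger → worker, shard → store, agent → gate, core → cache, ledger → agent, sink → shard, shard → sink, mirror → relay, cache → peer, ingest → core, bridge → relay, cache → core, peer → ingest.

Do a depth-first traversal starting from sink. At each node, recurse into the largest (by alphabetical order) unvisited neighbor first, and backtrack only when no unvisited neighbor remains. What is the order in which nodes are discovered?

sink -> worker -> edge -> shard -> store -> relay -> gate -> hub -> mirror -> ledger -> agent -> leaf -> bridge -> cache -> peer -> ingest -> core

Visit sink
sink → worker
worker → edge
sink → shard
shard → store
store → relay
relay → gate
gate → hub
hub → mirror
mirror → ledger
ledger → agent
hub → leaf
leaf → bridge
hub → cache
cache → peer
peer → ingest
ingest → core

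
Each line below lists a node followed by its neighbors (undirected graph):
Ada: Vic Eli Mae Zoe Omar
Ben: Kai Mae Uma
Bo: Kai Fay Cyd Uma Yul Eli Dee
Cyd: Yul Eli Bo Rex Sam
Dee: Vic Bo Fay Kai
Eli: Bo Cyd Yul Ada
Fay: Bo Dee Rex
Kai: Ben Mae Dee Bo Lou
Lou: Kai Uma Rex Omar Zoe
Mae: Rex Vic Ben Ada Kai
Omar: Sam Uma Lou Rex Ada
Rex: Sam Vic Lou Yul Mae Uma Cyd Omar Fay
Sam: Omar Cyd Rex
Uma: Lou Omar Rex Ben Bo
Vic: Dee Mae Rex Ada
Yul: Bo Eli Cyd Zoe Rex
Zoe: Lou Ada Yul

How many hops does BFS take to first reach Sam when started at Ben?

3

Level 0: Ben
Level 1: Kai, Mae, Uma
Level 2: Ada, Bo, Dee, Lou, Omar, Rex, Vic
Level 3: Cyd, Eli, Fay, Sam, Yul, Zoe
Sam first appears at level 3.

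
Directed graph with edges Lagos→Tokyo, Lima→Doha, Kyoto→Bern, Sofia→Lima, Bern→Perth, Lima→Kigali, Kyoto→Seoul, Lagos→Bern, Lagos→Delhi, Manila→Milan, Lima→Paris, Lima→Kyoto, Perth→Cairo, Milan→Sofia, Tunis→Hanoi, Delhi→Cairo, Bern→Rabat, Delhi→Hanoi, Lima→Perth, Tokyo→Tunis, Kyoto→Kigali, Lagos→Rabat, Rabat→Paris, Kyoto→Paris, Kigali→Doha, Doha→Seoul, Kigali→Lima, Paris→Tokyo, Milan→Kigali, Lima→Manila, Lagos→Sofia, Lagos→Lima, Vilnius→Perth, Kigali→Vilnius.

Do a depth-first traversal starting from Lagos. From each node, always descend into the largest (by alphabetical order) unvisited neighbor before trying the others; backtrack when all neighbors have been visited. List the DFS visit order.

Lagos Tokyo Tunis Hanoi Sofia Lima Perth Cairo Paris Manila Milan Kigali Vilnius Doha Seoul Kyoto Bern Rabat Delhi

Visit Lagos
Lagos → Tokyo
Tokyo → Tunis
Tunis → Hanoi
Lagos → Sofia
Sofia → Lima
Lima → Perth
Perth → Cairo
Lima → Paris
Lima → Manila
Manila → Milan
Milan → Kigali
Kigali → Vilnius
Kigali → Doha
Doha → Seoul
Lima → Kyoto
Kyoto → Bern
Bern → Rabat
Lagos → Delhi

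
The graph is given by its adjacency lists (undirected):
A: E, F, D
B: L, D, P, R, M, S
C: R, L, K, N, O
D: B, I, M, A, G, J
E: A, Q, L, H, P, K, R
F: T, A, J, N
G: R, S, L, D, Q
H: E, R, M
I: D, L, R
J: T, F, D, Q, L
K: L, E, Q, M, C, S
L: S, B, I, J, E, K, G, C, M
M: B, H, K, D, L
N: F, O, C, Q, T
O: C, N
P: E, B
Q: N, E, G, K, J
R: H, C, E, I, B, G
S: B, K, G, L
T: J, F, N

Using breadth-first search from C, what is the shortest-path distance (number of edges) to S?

2

Level 0: C
Level 1: K, L, N, O, R
Level 2: B, E, F, G, H, I, J, M, Q, S, T
Level 3: A, D, P
S first appears at level 2.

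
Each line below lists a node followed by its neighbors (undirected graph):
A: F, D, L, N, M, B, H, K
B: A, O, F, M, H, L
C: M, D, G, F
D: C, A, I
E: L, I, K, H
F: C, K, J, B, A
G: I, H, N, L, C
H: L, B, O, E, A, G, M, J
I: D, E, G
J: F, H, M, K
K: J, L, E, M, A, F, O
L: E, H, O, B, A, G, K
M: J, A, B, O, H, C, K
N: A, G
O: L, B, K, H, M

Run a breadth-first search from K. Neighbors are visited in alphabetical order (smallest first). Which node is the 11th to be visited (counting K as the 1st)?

Visit K; enqueue A, E, F, J, L, M, O → queue [A, E, F, J, L, M, O]
Visit A; enqueue B, D, H, N → queue [E, F, J, L, M, O, B, D, H, N]
Visit E; enqueue I → queue [F, J, L, M, O, B, D, H, N, I]
Visit F; enqueue C → queue [J, L, M, O, B, D, H, N, I, C]
Visit J → queue [L, M, O, B, D, H, N, I, C]
Visit L; enqueue G → queue [M, O, B, D, H, N, I, C, G]
Visit M → queue [O, B, D, H, N, I, C, G]
Visit O → queue [B, D, H, N, I, C, G]
Visit B → queue [D, H, N, I, C, G]
Visit D → queue [H, N, I, C, G]
Visit H → queue [N, I, C, G]
Visit N → queue [I, C, G]
Visit I → queue [C, G]
Visit C → queue [G]
Visit G → queue []

Visit order: K, A, E, F, J, L, M, O, B, D, H, N, I, C, G

H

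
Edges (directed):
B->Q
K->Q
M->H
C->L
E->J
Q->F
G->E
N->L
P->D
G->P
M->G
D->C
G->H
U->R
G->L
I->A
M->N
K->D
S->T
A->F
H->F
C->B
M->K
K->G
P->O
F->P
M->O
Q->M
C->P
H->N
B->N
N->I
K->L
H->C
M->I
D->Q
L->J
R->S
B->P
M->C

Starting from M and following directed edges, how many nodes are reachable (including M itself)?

17

BFS from M visits: M, C, G, H, I, K, N, O, B, L, P, E, F, A, D, Q, J
Reachable nodes: 17 of 21 total.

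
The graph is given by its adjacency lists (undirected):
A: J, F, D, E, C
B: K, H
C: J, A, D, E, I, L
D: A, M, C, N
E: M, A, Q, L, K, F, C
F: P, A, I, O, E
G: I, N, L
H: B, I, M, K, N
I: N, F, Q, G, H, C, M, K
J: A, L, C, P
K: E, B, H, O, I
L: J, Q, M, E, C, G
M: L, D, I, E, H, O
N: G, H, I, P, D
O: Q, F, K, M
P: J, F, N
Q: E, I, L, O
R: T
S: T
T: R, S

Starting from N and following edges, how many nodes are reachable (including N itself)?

17

BFS from N visits: N, G, H, I, P, D, L, B, M, K, F, Q, C, J, A, E, O
Reachable nodes: 17 of 20 total.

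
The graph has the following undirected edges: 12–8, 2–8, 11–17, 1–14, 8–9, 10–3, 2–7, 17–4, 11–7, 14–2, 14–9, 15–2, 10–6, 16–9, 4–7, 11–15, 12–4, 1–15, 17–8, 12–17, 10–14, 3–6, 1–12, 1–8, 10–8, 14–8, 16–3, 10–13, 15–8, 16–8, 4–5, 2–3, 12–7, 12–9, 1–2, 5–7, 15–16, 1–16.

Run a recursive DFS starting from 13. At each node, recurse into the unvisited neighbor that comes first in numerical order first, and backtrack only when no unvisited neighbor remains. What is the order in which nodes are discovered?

13 → 10 → 3 → 2 → 1 → 8 → 9 → 12 → 4 → 5 → 7 → 11 → 15 → 16 → 17 → 14 → 6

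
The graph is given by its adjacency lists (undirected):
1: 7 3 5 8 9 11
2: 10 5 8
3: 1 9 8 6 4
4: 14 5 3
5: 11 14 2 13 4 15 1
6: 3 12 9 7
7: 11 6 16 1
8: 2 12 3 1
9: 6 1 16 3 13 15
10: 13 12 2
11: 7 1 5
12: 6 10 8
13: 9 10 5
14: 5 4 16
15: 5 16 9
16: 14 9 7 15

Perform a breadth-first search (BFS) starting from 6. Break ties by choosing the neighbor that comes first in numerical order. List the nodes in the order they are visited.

6 3 7 9 12 1 4 8 11 16 13 15 10 5 14 2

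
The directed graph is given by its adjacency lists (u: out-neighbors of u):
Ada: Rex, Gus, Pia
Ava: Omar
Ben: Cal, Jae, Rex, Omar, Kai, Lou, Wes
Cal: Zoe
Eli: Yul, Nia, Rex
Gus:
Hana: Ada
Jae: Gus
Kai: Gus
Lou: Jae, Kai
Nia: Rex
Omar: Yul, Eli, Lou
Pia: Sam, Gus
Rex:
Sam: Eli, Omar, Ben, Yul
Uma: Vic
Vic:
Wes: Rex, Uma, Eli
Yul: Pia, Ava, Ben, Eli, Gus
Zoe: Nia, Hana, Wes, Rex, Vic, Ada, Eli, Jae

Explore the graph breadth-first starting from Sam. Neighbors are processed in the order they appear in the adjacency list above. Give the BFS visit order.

Visit Sam; enqueue Eli, Omar, Ben, Yul → queue [Eli, Omar, Ben, Yul]
Visit Eli; enqueue Nia, Rex → queue [Omar, Ben, Yul, Nia, Rex]
Visit Omar; enqueue Lou → queue [Ben, Yul, Nia, Rex, Lou]
Visit Ben; enqueue Cal, Jae, Kai, Wes → queue [Yul, Nia, Rex, Lou, Cal, Jae, Kai, Wes]
Visit Yul; enqueue Pia, Ava, Gus → queue [Nia, Rex, Lou, Cal, Jae, Kai, Wes, Pia, Ava, Gus]
Visit Nia → queue [Rex, Lou, Cal, Jae, Kai, Wes, Pia, Ava, Gus]
Visit Rex → queue [Lou, Cal, Jae, Kai, Wes, Pia, Ava, Gus]
Visit Lou → queue [Cal, Jae, Kai, Wes, Pia, Ava, Gus]
Visit Cal; enqueue Zoe → queue [Jae, Kai, Wes, Pia, Ava, Gus, Zoe]
Visit Jae → queue [Kai, Wes, Pia, Ava, Gus, Zoe]
Visit Kai → queue [Wes, Pia, Ava, Gus, Zoe]
Visit Wes; enqueue Uma → queue [Pia, Ava, Gus, Zoe, Uma]
Visit Pia → queue [Ava, Gus, Zoe, Uma]
Visit Ava → queue [Gus, Zoe, Uma]
Visit Gus → queue [Zoe, Uma]
Visit Zoe; enqueue Hana, Vic, Ada → queue [Uma, Hana, Vic, Ada]
Visit Uma → queue [Hana, Vic, Ada]
Visit Hana → queue [Vic, Ada]
Visit Vic → queue [Ada]
Visit Ada → queue []

Sam → Eli → Omar → Ben → Yul → Nia → Rex → Lou → Cal → Jae → Kai → Wes → Pia → Ava → Gus → Zoe → Uma → Hana → Vic → Ada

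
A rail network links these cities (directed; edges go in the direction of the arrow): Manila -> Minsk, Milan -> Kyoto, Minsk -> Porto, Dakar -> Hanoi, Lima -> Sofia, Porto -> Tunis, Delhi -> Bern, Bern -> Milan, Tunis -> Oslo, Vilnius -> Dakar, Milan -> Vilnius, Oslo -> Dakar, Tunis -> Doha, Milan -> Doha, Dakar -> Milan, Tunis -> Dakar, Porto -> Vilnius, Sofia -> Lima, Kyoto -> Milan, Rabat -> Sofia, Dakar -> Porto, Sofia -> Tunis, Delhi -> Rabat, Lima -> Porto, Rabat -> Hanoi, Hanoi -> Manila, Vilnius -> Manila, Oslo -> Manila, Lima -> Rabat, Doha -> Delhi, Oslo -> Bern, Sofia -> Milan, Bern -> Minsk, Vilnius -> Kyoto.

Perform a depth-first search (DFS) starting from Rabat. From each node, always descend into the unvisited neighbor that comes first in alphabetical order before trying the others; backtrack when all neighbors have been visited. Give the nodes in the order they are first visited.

Rabat, Hanoi, Manila, Minsk, Porto, Tunis, Dakar, Milan, Doha, Delhi, Bern, Kyoto, Vilnius, Oslo, Sofia, Lima

Visit Rabat
Rabat → Hanoi
Hanoi → Manila
Manila → Minsk
Minsk → Porto
Porto → Tunis
Tunis → Dakar
Dakar → Milan
Milan → Doha
Doha → Delhi
Delhi → Bern
Milan → Kyoto
Milan → Vilnius
Tunis → Oslo
Rabat → Sofia
Sofia → Lima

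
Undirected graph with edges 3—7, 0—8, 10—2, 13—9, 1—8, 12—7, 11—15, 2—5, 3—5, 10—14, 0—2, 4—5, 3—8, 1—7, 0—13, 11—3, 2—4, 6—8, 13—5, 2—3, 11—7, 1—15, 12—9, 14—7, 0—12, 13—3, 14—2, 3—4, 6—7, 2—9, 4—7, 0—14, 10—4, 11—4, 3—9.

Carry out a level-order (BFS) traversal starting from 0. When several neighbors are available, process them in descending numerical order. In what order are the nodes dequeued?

0 → 14 → 13 → 12 → 8 → 2 → 10 → 7 → 9 → 5 → 3 → 6 → 1 → 4 → 11 → 15

Visit 0; enqueue 14, 13, 12, 8, 2 → queue [14, 13, 12, 8, 2]
Visit 14; enqueue 10, 7 → queue [13, 12, 8, 2, 10, 7]
Visit 13; enqueue 9, 5, 3 → queue [12, 8, 2, 10, 7, 9, 5, 3]
Visit 12 → queue [8, 2, 10, 7, 9, 5, 3]
Visit 8; enqueue 6, 1 → queue [2, 10, 7, 9, 5, 3, 6, 1]
Visit 2; enqueue 4 → queue [10, 7, 9, 5, 3, 6, 1, 4]
Visit 10 → queue [7, 9, 5, 3, 6, 1, 4]
Visit 7; enqueue 11 → queue [9, 5, 3, 6, 1, 4, 11]
Visit 9 → queue [5, 3, 6, 1, 4, 11]
Visit 5 → queue [3, 6, 1, 4, 11]
Visit 3 → queue [6, 1, 4, 11]
Visit 6 → queue [1, 4, 11]
Visit 1; enqueue 15 → queue [4, 11, 15]
Visit 4 → queue [11, 15]
Visit 11 → queue [15]
Visit 15 → queue []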